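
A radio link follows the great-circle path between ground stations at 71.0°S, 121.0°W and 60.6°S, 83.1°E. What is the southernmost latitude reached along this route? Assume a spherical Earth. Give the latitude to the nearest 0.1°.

The great circle lies in the plane with unit normal n̂ = (p₁ × p₂)/|p₁ × p₂|.
Here n̂_z ≈ -0.089; the vertex latitude is φ_max = arccos|n̂_z| ≈ 84.9°.
Check via Clairaut: cos φ_max = |cos φ₁| · sin C = cos(71.0°)·sin(164.2°) ≈ 0.089, again giving ≈ 84.9°.

≈ 84.9°S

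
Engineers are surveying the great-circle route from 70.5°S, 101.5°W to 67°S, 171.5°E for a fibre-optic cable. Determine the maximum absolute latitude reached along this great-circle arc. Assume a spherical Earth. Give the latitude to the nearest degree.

≈ 74°S

The great circle lies in the plane with unit normal n̂ = (p₁ × p₂)/|p₁ × p₂|.
Here n̂_z ≈ -0.269; the vertex latitude is φ_max = arccos|n̂_z| ≈ 74.4°.
Check via Clairaut: cos φ_max = |cos φ₁| · sin C = cos(70.5°)·sin(126.4°) ≈ 0.269, again giving ≈ 74.4°.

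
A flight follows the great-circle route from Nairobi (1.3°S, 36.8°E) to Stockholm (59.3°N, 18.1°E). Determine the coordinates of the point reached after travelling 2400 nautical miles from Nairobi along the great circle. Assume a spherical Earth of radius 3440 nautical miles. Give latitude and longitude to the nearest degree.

≈ 38°N, 28°E

Convert each endpoint to a unit vector on the sphere (x = cos φ cos λ, y = cos φ sin λ, z = sin φ).
The central angle between the endpoints is δ = arccos(p₁·p₂) ≈ 1.088 rad (62.4°). The total great-circle distance is δ·R ≈ 1.088 × 3440 ≈ 3744 nmi, so the target fraction is f = 2400/3744 ≈ 0.641.
Interpolate at f ≈ 0.641 with slerp weights a = sin((1−f)δ)/sin δ ≈ 0.430, b = sin(fδ)/sin δ ≈ 0.725.
p = a·p₁ + b·p₂ ≈ (0.696, 0.372, 0.614); φ = arcsin(p_z) ≈ 37.87°, λ = atan2(p_y, p_x) ≈ 28.15°.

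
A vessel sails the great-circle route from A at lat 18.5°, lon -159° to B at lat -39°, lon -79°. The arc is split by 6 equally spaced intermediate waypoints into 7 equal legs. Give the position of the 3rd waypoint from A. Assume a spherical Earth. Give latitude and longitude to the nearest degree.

From cos δ = sin φ₁ sin φ₂ + cos φ₁ cos φ₂ cos Δλ, the central angle is δ ≈ 1.643 rad (94.1°).
Interpolate at f = 3/7 with slerp weights a = sin((1−f)δ)/sin δ ≈ 0.809, b = sin(fδ)/sin δ ≈ 0.649.
p = a·p₁ + b·p₂ ≈ (-0.620, -0.770, -0.152); φ = arcsin(p_z) ≈ -8.73°, λ = atan2(p_y, p_x) ≈ -128.84°.

≈ lat -9°, lon -129°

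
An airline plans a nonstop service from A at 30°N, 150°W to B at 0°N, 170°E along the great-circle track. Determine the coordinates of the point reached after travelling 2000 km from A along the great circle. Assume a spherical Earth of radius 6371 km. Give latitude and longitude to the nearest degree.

≈ 20°N, 166°W

The haversine formula gives a central angle δ ≈ 0.845 rad (48.4°) between the endpoints. The total great-circle distance is δ·R ≈ 0.845 × 6371 ≈ 5386 km, so the target fraction is f = 2000/5386 ≈ 0.371.
Interpolate at f ≈ 0.371 with slerp weights a = sin((1−f)δ)/sin δ ≈ 0.677, b = sin(fδ)/sin δ ≈ 0.413.
p = a·p₁ + b·p₂ ≈ (-0.914, -0.222, 0.339); φ = arcsin(p_z) ≈ 19.80°, λ = atan2(p_y, p_x) ≈ -166.38°.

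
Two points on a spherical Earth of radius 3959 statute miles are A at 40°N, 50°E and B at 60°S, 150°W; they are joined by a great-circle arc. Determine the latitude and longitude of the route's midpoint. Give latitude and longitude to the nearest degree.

≈ 33°S, 80°E

Write both endpoints as unit vectors p₁, p₂ with components (cos φ cos λ, cos φ sin λ, sin φ).
The central angle between the endpoints is δ = arccos(p₁·p₂) ≈ 2.730 rad (156.4°).
Interpolate at f = 1/2 with slerp weights a = sin((1−f)δ)/sin δ ≈ 2.448, b = sin(fδ)/sin δ ≈ 2.448.
p = a·p₁ + b·p₂ ≈ (0.145, 0.825, -0.547); φ = arcsin(p_z) ≈ -33.13°, λ = atan2(p_y, p_x) ≈ 80.00°.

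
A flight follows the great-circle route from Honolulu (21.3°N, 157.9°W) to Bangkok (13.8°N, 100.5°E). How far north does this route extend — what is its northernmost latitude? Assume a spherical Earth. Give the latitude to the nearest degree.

The great circle lies in the plane with unit normal n̂ = (p₁ × p₂)/|p₁ × p₂|.
Here n̂_z ≈ -0.890; the vertex latitude is φ_max = arccos|n̂_z| ≈ 27.1°.

≈ 27°N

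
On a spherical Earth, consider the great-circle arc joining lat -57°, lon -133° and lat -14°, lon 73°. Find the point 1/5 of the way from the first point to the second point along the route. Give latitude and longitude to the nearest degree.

Convert each endpoint to a unit vector on the sphere (x = cos φ cos λ, y = cos φ sin λ, z = sin φ).
The central angle between the endpoints is δ = arccos(p₁·p₂) ≈ 1.846 rad (105.8°).
Interpolate at f = 1/5 with slerp weights a = sin((1−f)δ)/sin δ ≈ 1.035, b = sin(fδ)/sin δ ≈ 0.375.
p = a·p₁ + b·p₂ ≈ (-0.278, -0.064, -0.958); φ = arcsin(p_z) ≈ -73.43°, λ = atan2(p_y, p_x) ≈ -167.02°.

≈ lat -73°, lon -167°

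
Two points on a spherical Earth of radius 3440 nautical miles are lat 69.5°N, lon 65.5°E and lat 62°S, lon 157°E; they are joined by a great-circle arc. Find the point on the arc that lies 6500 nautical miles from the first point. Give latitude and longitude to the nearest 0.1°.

Convert each endpoint to a unit vector on the sphere (x = cos φ cos λ, y = cos φ sin λ, z = sin φ).
The central angle between the endpoints is δ = arccos(p₁·p₂) ≈ 2.552 rad (146.2°). The total great-circle distance is δ·R ≈ 2.552 × 3440 ≈ 8780 nmi, so the target fraction is f = 6500/8780 ≈ 0.740.
Interpolate at f ≈ 0.740 with slerp weights a = sin((1−f)δ)/sin δ ≈ 1.107, b = sin(fδ)/sin δ ≈ 1.709.
p = a·p₁ + b·p₂ ≈ (-0.578, 0.666, -0.472); φ = arcsin(p_z) ≈ -28.14°, λ = atan2(p_y, p_x) ≈ 130.92°.

≈ lat 28.1°S, lon 130.9°E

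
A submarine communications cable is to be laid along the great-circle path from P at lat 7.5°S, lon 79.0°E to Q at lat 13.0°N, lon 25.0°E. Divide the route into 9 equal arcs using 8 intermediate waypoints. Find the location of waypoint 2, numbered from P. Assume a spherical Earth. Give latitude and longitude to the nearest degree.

≈ lat 3°S, lon 67°E

Convert each endpoint to a unit vector on the sphere (x = cos φ cos λ, y = cos φ sin λ, z = sin φ).
The central angle between the endpoints is δ = arccos(p₁·p₂) ≈ 1.002 rad (57.4°).
Interpolate at f = 2/9 with slerp weights a = sin((1−f)δ)/sin δ ≈ 0.834, b = sin(fδ)/sin δ ≈ 0.262.
p = a·p₁ + b·p₂ ≈ (0.389, 0.920, -0.050); φ = arcsin(p_z) ≈ -2.86°, λ = atan2(p_y, p_x) ≈ 67.06°.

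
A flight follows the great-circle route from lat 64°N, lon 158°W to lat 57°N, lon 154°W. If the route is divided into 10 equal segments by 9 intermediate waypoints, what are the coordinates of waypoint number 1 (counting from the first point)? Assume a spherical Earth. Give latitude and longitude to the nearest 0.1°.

≈ lat 63.3°N, lon 157.5°W

Write both endpoints as unit vectors p₁, p₂ with components (cos φ cos λ, cos φ sin λ, sin φ).
The central angle between the endpoints is δ = arccos(p₁·p₂) ≈ 0.127 rad (7.3°).
Interpolate at f = 1/10 with slerp weights a = sin((1−f)δ)/sin δ ≈ 0.900, b = sin(fδ)/sin δ ≈ 0.100.
p = a·p₁ + b·p₂ ≈ (-0.415, -0.172, 0.893); φ = arcsin(p_z) ≈ 63.31°, λ = atan2(p_y, p_x) ≈ -157.51°.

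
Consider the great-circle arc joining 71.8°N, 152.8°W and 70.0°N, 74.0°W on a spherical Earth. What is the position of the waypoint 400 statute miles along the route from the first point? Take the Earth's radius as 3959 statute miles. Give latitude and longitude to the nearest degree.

From cos δ = sin φ₁ sin φ₂ + cos φ₁ cos φ₂ cos Δλ, the central angle is δ ≈ 0.419 rad (24.0°). The total great-circle distance is δ·R ≈ 0.419 × 3959 ≈ 1659 mi, so the target fraction is f = 400/1659 ≈ 0.241.
Interpolate at f ≈ 0.241 with slerp weights a = sin((1−f)δ)/sin δ ≈ 0.769, b = sin(fδ)/sin δ ≈ 0.248.
p = a·p₁ + b·p₂ ≈ (-0.190, -0.191, 0.963); φ = arcsin(p_z) ≈ 74.36°, λ = atan2(p_y, p_x) ≈ -134.84°.

≈ 74°N, 135°W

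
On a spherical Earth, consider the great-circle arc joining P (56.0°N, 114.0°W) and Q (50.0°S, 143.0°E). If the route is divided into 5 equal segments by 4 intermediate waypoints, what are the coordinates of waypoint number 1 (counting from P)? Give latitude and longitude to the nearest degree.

≈ (39°N, 146°W)

Convert each endpoint to a unit vector on the sphere (x = cos φ cos λ, y = cos φ sin λ, z = sin φ).
The central angle between the endpoints is δ = arccos(p₁·p₂) ≈ 2.369 rad (135.7°).
Interpolate at f = 1/5 with slerp weights a = sin((1−f)δ)/sin δ ≈ 1.358, b = sin(fδ)/sin δ ≈ 0.653.
p = a·p₁ + b·p₂ ≈ (-0.644, -0.441, 0.625); φ = arcsin(p_z) ≈ 38.68°, λ = atan2(p_y, p_x) ≈ -145.62°.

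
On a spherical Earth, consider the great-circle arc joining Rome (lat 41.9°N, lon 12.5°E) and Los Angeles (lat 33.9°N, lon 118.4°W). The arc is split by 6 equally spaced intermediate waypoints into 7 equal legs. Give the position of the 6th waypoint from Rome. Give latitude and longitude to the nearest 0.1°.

≈ lat 44.3°N, lon 108.1°W

Convert each endpoint to a unit vector on the sphere (x = cos φ cos λ, y = cos φ sin λ, z = sin φ).
The central angle between the endpoints is δ = arccos(p₁·p₂) ≈ 1.603 rad (91.8°).
Interpolate at f = 6/7 with slerp weights a = sin((1−f)δ)/sin δ ≈ 0.227, b = sin(fδ)/sin δ ≈ 0.981.
p = a·p₁ + b·p₂ ≈ (-0.222, -0.680, 0.699); φ = arcsin(p_z) ≈ 44.34°, λ = atan2(p_y, p_x) ≈ -108.11°.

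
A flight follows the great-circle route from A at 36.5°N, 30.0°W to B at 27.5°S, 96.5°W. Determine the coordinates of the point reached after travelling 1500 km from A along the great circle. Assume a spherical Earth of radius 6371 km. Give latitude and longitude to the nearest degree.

≈ 28°N, 42°W

Convert each endpoint to a unit vector on the sphere (x = cos φ cos λ, y = cos φ sin λ, z = sin φ).
The central angle between the endpoints is δ = arccos(p₁·p₂) ≈ 1.561 rad (89.4°). The total great-circle distance is δ·R ≈ 1.561 × 6371 ≈ 9946 km, so the target fraction is f = 1500/9946 ≈ 0.151.
Interpolate at f ≈ 0.151 with slerp weights a = sin((1−f)δ)/sin δ ≈ 0.970, b = sin(fδ)/sin δ ≈ 0.233.
p = a·p₁ + b·p₂ ≈ (0.652, -0.596, 0.469); φ = arcsin(p_z) ≈ 27.99°, λ = atan2(p_y, p_x) ≈ -42.41°.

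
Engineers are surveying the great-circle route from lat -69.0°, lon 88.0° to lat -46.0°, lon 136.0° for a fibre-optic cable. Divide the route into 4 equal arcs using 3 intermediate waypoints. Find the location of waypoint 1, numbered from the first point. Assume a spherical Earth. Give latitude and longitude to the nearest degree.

≈ lat -65°, lon 107°

Write both endpoints as unit vectors p₁, p₂ with components (cos φ cos λ, cos φ sin λ, sin φ).
The central angle between the endpoints is δ = arccos(p₁·p₂) ≈ 0.577 rad (33.1°).
Interpolate at f = 1/4 with slerp weights a = sin((1−f)δ)/sin δ ≈ 0.769, b = sin(fδ)/sin δ ≈ 0.264.
p = a·p₁ + b·p₂ ≈ (-0.122, 0.402, -0.907); φ = arcsin(p_z) ≈ -65.13°, λ = atan2(p_y, p_x) ≈ 106.87°.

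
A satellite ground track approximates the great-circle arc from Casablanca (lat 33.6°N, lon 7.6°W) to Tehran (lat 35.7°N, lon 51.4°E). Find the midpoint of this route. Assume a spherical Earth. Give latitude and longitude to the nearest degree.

Write both endpoints as unit vectors p₁, p₂ with components (cos φ cos λ, cos φ sin λ, sin φ).
The central angle between the endpoints is δ = arccos(p₁·p₂) ≈ 0.835 rad (47.8°).
Interpolate at f = 1/2 with slerp weights a = sin((1−f)δ)/sin δ ≈ 0.547, b = sin(fδ)/sin δ ≈ 0.547.
p = a·p₁ + b·p₂ ≈ (0.729, 0.287, 0.622); φ = arcsin(p_z) ≈ 38.45°, λ = atan2(p_y, p_x) ≈ 21.49°.

≈ lat 38°N, lon 21°E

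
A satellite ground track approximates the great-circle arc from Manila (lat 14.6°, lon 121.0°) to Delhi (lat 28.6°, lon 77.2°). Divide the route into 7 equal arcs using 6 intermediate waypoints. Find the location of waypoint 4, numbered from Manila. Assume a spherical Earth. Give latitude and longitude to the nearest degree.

Write both endpoints as unit vectors p₁, p₂ with components (cos φ cos λ, cos φ sin λ, sin φ).
The central angle between the endpoints is δ = arccos(p₁·p₂) ≈ 0.747 rad (42.8°).
Interpolate at f = 4/7 with slerp weights a = sin((1−f)δ)/sin δ ≈ 0.463, b = sin(fδ)/sin δ ≈ 0.609.
p = a·p₁ + b·p₂ ≈ (-0.112, 0.906, 0.408); φ = arcsin(p_z) ≈ 24.11°, λ = atan2(p_y, p_x) ≈ 97.07°.

≈ lat 24°, lon 97°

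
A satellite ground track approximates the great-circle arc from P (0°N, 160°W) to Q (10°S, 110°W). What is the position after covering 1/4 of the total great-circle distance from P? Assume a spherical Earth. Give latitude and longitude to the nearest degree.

The haversine formula gives a central angle δ ≈ 0.885 rad (50.7°) between the endpoints.
Interpolate at f = 1/4 with slerp weights a = sin((1−f)δ)/sin δ ≈ 0.796, b = sin(fδ)/sin δ ≈ 0.284.
p = a·p₁ + b·p₂ ≈ (-0.844, -0.535, -0.049); φ = arcsin(p_z) ≈ -2.82°, λ = atan2(p_y, p_x) ≈ -147.63°.

≈ (3°S, 148°W)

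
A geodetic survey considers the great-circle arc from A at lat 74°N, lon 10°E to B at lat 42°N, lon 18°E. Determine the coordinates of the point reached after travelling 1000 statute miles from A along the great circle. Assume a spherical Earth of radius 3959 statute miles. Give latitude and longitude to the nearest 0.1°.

Convert each endpoint to a unit vector on the sphere (x = cos φ cos λ, y = cos φ sin λ, z = sin φ).
The central angle between the endpoints is δ = arccos(p₁·p₂) ≈ 0.562 rad (32.2°). The total great-circle distance is δ·R ≈ 0.562 × 3959 ≈ 2226 mi, so the target fraction is f = 1000/2226 ≈ 0.449.
Interpolate at f ≈ 0.449 with slerp weights a = sin((1−f)δ)/sin δ ≈ 0.572, b = sin(fδ)/sin δ ≈ 0.469.
p = a·p₁ + b·p₂ ≈ (0.487, 0.135, 0.863); φ = arcsin(p_z) ≈ 59.68°, λ = atan2(p_y, p_x) ≈ 15.51°.

≈ lat 59.7°N, lon 15.5°E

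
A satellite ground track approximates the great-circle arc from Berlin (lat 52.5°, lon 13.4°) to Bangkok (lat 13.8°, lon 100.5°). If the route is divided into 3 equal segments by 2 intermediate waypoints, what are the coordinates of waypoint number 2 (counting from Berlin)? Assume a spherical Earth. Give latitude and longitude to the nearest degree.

Convert each endpoint to a unit vector on the sphere (x = cos φ cos λ, y = cos φ sin λ, z = sin φ).
The central angle between the endpoints is δ = arccos(p₁·p₂) ≈ 1.350 rad (77.3°).
Interpolate at f = 2/3 with slerp weights a = sin((1−f)δ)/sin δ ≈ 0.446, b = sin(fδ)/sin δ ≈ 0.803.
p = a·p₁ + b·p₂ ≈ (0.122, 0.829, 0.545); φ = arcsin(p_z) ≈ 33.03°, λ = atan2(p_y, p_x) ≈ 81.64°.

≈ lat 33°, lon 82°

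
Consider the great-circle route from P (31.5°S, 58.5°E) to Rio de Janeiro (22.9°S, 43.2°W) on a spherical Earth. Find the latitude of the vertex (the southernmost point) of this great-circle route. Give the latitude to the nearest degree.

The great circle lies in the plane with unit normal n̂ = (p₁ × p₂)/|p₁ × p₂|.
Here n̂_z ≈ -0.770; the vertex latitude is φ_max = arccos|n̂_z| ≈ 39.7°.

≈ 40°S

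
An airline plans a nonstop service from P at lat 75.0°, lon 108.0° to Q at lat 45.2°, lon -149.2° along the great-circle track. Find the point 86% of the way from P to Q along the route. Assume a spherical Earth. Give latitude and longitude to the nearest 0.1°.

≈ lat 51.7°, lon -152.9°

The haversine formula gives a central angle δ ≈ 0.870 rad (49.8°) between the endpoints.
Interpolate at f = 0.86 with slerp weights a = sin((1−f)δ)/sin δ ≈ 0.159, b = sin(fδ)/sin δ ≈ 0.890.
p = a·p₁ + b·p₂ ≈ (-0.551, -0.282, 0.785); φ = arcsin(p_z) ≈ 51.73°, λ = atan2(p_y, p_x) ≈ -152.91°.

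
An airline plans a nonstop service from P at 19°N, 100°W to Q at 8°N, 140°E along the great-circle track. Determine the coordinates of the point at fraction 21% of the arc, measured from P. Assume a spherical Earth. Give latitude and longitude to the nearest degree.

≈ 25°N, 125°W

The haversine formula gives a central angle δ ≈ 2.007 rad (115.0°) between the endpoints.
Interpolate at f = 0.21 with slerp weights a = sin((1−f)δ)/sin δ ≈ 1.103, b = sin(fδ)/sin δ ≈ 0.452.
p = a·p₁ + b·p₂ ≈ (-0.524, -0.740, 0.422); φ = arcsin(p_z) ≈ 24.97°, λ = atan2(p_y, p_x) ≈ -125.29°.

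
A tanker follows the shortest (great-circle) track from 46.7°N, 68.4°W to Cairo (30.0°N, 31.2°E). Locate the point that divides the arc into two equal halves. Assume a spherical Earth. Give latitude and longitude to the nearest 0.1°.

Write both endpoints as unit vectors p₁, p₂ with components (cos φ cos λ, cos φ sin λ, sin φ).
The central angle between the endpoints is δ = arccos(p₁·p₂) ≈ 1.303 rad (74.6°).
Interpolate at f = 1/2 with slerp weights a = sin((1−f)δ)/sin δ ≈ 0.629, b = sin(fδ)/sin δ ≈ 0.629.
p = a·p₁ + b·p₂ ≈ (0.624, -0.119, 0.772); φ = arcsin(p_z) ≈ 50.53°, λ = atan2(p_y, p_x) ≈ -10.78°.

≈ 50.5°N, 10.8°W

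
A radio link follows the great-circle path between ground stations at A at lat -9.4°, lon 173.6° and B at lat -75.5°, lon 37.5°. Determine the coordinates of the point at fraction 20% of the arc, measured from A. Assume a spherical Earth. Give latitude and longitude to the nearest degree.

≈ lat -27°, lon 170°

From cos δ = sin φ₁ sin φ₂ + cos φ₁ cos φ₂ cos Δλ, the central angle is δ ≈ 1.591 rad (91.1°).
Interpolate at f = 0.20 with slerp weights a = sin((1−f)δ)/sin δ ≈ 0.956, b = sin(fδ)/sin δ ≈ 0.313.
p = a·p₁ + b·p₂ ≈ (-0.875, 0.153, -0.459); φ = arcsin(p_z) ≈ -27.32°, λ = atan2(p_y, p_x) ≈ 170.09°.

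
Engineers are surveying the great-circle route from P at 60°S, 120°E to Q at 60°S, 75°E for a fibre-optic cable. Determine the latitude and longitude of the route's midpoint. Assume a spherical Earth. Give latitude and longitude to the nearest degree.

≈ 62°S, 97°E

The haversine formula gives a central angle δ ≈ 0.385 rad (22.1°) between the endpoints.
Interpolate at f = 1/2 with slerp weights a = sin((1−f)δ)/sin δ ≈ 0.509, b = sin(fδ)/sin δ ≈ 0.509.
p = a·p₁ + b·p₂ ≈ (-0.061, 0.467, -0.882); φ = arcsin(p_z) ≈ -61.92°, λ = atan2(p_y, p_x) ≈ 97.50°.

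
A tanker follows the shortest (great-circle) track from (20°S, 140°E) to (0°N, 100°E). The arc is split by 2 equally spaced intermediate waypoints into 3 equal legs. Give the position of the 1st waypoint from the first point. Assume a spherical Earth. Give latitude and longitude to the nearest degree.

≈ (14°S, 126°E)

Write both endpoints as unit vectors p₁, p₂ with components (cos φ cos λ, cos φ sin λ, sin φ).
The central angle between the endpoints is δ = arccos(p₁·p₂) ≈ 0.767 rad (44.0°).
Interpolate at f = 1/3 with slerp weights a = sin((1−f)δ)/sin δ ≈ 0.705, b = sin(fδ)/sin δ ≈ 0.364.
p = a·p₁ + b·p₂ ≈ (-0.571, 0.785, -0.241); φ = arcsin(p_z) ≈ -13.96°, λ = atan2(p_y, p_x) ≈ 126.03°.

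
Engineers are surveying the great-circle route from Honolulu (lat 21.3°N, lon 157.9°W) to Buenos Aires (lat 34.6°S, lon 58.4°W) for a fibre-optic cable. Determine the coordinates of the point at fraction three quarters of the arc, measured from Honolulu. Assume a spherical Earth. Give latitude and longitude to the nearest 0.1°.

From cos δ = sin φ₁ sin φ₂ + cos φ₁ cos φ₂ cos Δλ, the central angle is δ ≈ 1.910 rad (109.4°).
Interpolate at f = 3/4 with slerp weights a = sin((1−f)δ)/sin δ ≈ 0.487, b = sin(fδ)/sin δ ≈ 1.050.
p = a·p₁ + b·p₂ ≈ (0.032, -0.907, -0.419); φ = arcsin(p_z) ≈ -24.80°, λ = atan2(p_y, p_x) ≈ -87.96°.

≈ lat 24.8°S, lon 88.0°W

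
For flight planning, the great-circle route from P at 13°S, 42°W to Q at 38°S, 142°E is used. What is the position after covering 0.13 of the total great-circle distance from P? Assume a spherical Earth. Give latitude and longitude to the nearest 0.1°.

≈ 29.7°S, 43.3°W

Convert each endpoint to a unit vector on the sphere (x = cos φ cos λ, y = cos φ sin λ, z = sin φ).
The central angle between the endpoints is δ = arccos(p₁·p₂) ≈ 2.249 rad (128.9°).
Interpolate at f = 0.13 with slerp weights a = sin((1−f)δ)/sin δ ≈ 1.190, b = sin(fδ)/sin δ ≈ 0.370.
p = a·p₁ + b·p₂ ≈ (0.632, -0.596, -0.496); φ = arcsin(p_z) ≈ -29.71°, λ = atan2(p_y, p_x) ≈ -43.34°.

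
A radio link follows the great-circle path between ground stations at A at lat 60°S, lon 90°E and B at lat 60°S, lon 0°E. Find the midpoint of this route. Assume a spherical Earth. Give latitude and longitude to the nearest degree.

≈ lat 68°S, lon 45°E

Convert each endpoint to a unit vector on the sphere (x = cos φ cos λ, y = cos φ sin λ, z = sin φ).
The central angle between the endpoints is δ = arccos(p₁·p₂) ≈ 0.723 rad (41.4°).
Interpolate at f = 1/2 with slerp weights a = sin((1−f)δ)/sin δ ≈ 0.535, b = sin(fδ)/sin δ ≈ 0.535.
p = a·p₁ + b·p₂ ≈ (0.267, 0.267, -0.926); φ = arcsin(p_z) ≈ -67.79°, λ = atan2(p_y, p_x) ≈ 45.00°.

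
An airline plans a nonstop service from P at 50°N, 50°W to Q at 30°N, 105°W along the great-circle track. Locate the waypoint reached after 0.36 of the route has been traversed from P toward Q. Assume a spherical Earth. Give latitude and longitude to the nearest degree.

≈ 46°N, 74°W

From cos δ = sin φ₁ sin φ₂ + cos φ₁ cos φ₂ cos Δλ, the central angle is δ ≈ 0.792 rad (45.4°).
Interpolate at f = 0.36 with slerp weights a = sin((1−f)δ)/sin δ ≈ 0.682, b = sin(fδ)/sin δ ≈ 0.395.
p = a·p₁ + b·p₂ ≈ (0.193, -0.666, 0.720); φ = arcsin(p_z) ≈ 46.06°, λ = atan2(p_y, p_x) ≈ -73.83°.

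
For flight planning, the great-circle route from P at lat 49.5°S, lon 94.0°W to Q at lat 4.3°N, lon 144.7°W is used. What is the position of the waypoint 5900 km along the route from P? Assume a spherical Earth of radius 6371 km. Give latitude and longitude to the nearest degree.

Convert each endpoint to a unit vector on the sphere (x = cos φ cos λ, y = cos φ sin λ, z = sin φ).
The central angle between the endpoints is δ = arccos(p₁·p₂) ≈ 1.210 rad (69.3°). The total great-circle distance is δ·R ≈ 1.210 × 6371 ≈ 7708 km, so the target fraction is f = 5900/7708 ≈ 0.765.
Interpolate at f ≈ 0.765 with slerp weights a = sin((1−f)δ)/sin δ ≈ 0.299, b = sin(fδ)/sin δ ≈ 0.854.
p = a·p₁ + b·p₂ ≈ (-0.709, -0.686, -0.163); φ = arcsin(p_z) ≈ -9.41°, λ = atan2(p_y, p_x) ≈ -135.93°.

≈ lat 9°S, lon 136°W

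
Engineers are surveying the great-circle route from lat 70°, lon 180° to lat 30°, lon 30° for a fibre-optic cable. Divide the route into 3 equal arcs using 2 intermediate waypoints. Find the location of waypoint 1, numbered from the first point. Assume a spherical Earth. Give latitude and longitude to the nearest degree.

≈ lat 78°, lon 73°

Write both endpoints as unit vectors p₁, p₂ with components (cos φ cos λ, cos φ sin λ, sin φ).
The central angle between the endpoints is δ = arccos(p₁·p₂) ≈ 1.356 rad (77.7°).
Interpolate at f = 1/3 with slerp weights a = sin((1−f)δ)/sin δ ≈ 0.804, b = sin(fδ)/sin δ ≈ 0.447.
p = a·p₁ + b·p₂ ≈ (0.060, 0.194, 0.979); φ = arcsin(p_z) ≈ 78.31°, λ = atan2(p_y, p_x) ≈ 72.73°.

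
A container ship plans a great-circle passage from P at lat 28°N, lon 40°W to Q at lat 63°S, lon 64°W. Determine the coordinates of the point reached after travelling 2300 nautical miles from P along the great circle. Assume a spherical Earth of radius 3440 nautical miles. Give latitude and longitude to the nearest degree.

Write both endpoints as unit vectors p₁, p₂ with components (cos φ cos λ, cos φ sin λ, sin φ).
The central angle between the endpoints is δ = arccos(p₁·p₂) ≈ 1.623 rad (93.0°). The total great-circle distance is δ·R ≈ 1.623 × 3440 ≈ 5583 nmi, so the target fraction is f = 2300/5583 ≈ 0.412.
Interpolate at f ≈ 0.412 with slerp weights a = sin((1−f)δ)/sin δ ≈ 0.817, b = sin(fδ)/sin δ ≈ 0.621.
p = a·p₁ + b·p₂ ≈ (0.676, -0.717, -0.170); φ = arcsin(p_z) ≈ -9.76°, λ = atan2(p_y, p_x) ≈ -46.68°.

≈ lat 10°S, lon 47°W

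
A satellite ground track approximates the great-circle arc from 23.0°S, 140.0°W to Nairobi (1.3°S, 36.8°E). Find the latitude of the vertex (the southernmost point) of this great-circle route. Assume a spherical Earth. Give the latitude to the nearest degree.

≈ 83°S

The great circle lies in the plane with unit normal n̂ = (p₁ × p₂)/|p₁ × p₂|.
Here n̂_z ≈ +0.124; the vertex latitude is φ_max = arccos|n̂_z| ≈ 82.9°.
Check via Clairaut: cos φ_max = |cos φ₁| · sin C = cos(23.0°)·sin(172.3°) ≈ 0.124, again giving ≈ 82.9°.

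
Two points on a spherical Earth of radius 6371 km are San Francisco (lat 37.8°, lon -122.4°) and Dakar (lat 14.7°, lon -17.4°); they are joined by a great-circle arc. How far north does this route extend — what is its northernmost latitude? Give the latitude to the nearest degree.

≈ 42°

The great circle lies in the plane with unit normal n̂ = (p₁ × p₂)/|p₁ × p₂|.
Here n̂_z ≈ +0.739; the vertex latitude is φ_max = arccos|n̂_z| ≈ 42.4°.
Check via Clairaut: cos φ_max = |cos φ₁| · sin C = cos(37.8°)·sin(69.3°) ≈ 0.739, again giving ≈ 42.4°.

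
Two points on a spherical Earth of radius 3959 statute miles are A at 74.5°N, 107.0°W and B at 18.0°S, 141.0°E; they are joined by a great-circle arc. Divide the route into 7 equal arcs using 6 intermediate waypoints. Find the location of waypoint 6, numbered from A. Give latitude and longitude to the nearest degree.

≈ 2°S, 145°E

Convert each endpoint to a unit vector on the sphere (x = cos φ cos λ, y = cos φ sin λ, z = sin φ).
The central angle between the endpoints is δ = arccos(p₁·p₂) ≈ 1.975 rad (113.1°).
Interpolate at f = 6/7 with slerp weights a = sin((1−f)δ)/sin δ ≈ 0.303, b = sin(fδ)/sin δ ≈ 1.079.
p = a·p₁ + b·p₂ ≈ (-0.821, 0.569, -0.042); φ = arcsin(p_z) ≈ -2.40°, λ = atan2(p_y, p_x) ≈ 145.31°.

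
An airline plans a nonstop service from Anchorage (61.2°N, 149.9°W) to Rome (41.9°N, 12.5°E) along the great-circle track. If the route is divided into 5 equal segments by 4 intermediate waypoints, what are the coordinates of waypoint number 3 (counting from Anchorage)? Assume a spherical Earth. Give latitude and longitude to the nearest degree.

The haversine formula gives a central angle δ ≈ 1.325 rad (75.9°) between the endpoints.
Interpolate at f = 3/5 with slerp weights a = sin((1−f)δ)/sin δ ≈ 0.521, b = sin(fδ)/sin δ ≈ 0.736.
p = a·p₁ + b·p₂ ≈ (0.318, -0.007, 0.948); φ = arcsin(p_z) ≈ 71.48°, λ = atan2(p_y, p_x) ≈ -1.33°.

≈ 71°N, 1°W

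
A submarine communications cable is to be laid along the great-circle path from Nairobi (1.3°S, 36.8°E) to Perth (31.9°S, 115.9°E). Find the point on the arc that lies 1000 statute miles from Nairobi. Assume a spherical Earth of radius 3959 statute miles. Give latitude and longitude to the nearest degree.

The haversine formula gives a central angle δ ≈ 1.397 rad (80.1°) between the endpoints. The total great-circle distance is δ·R ≈ 1.397 × 3959 ≈ 5532 mi, so the target fraction is f = 1000/5532 ≈ 0.181.
Interpolate at f ≈ 0.181 with slerp weights a = sin((1−f)δ)/sin δ ≈ 0.925, b = sin(fδ)/sin δ ≈ 0.254.
p = a·p₁ + b·p₂ ≈ (0.646, 0.747, -0.155); φ = arcsin(p_z) ≈ -8.92°, λ = atan2(p_y, p_x) ≈ 49.16°.

≈ 9°S, 49°E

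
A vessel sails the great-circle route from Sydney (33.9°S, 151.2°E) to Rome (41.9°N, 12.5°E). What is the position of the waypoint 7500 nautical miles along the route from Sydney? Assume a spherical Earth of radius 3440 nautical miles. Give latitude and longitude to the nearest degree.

From cos δ = sin φ₁ sin φ₂ + cos φ₁ cos φ₂ cos Δλ, the central angle is δ ≈ 2.562 rad (146.8°). The total great-circle distance is δ·R ≈ 2.562 × 3440 ≈ 8813 nmi, so the target fraction is f = 7500/8813 ≈ 0.851.
Interpolate at f ≈ 0.851 with slerp weights a = sin((1−f)δ)/sin δ ≈ 0.680, b = sin(fδ)/sin δ ≈ 1.497.
p = a·p₁ + b·p₂ ≈ (0.593, 0.513, 0.620); φ = arcsin(p_z) ≈ 38.35°, λ = atan2(p_y, p_x) ≈ 40.85°.

≈ (38°N, 41°E)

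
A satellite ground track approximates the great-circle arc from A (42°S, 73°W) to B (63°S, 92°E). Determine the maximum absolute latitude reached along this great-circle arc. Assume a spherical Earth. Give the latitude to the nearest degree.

≈ 85°S

The great circle lies in the plane with unit normal n̂ = (p₁ × p₂)/|p₁ × p₂|.
Here n̂_z ≈ +0.091; the vertex latitude is φ_max = arccos|n̂_z| ≈ 84.8°.
Check via Clairaut: cos φ_max = |cos φ₁| · sin C = cos(42.0°)·sin(173.0°) ≈ 0.091, again giving ≈ 84.8°.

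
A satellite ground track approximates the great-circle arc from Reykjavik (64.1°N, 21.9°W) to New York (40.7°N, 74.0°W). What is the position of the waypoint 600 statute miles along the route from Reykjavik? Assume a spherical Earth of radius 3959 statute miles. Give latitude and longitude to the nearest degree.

≈ 61°N, 40°W

The haversine formula gives a central angle δ ≈ 0.660 rad (37.8°) between the endpoints. The total great-circle distance is δ·R ≈ 0.660 × 3959 ≈ 2613 mi, so the target fraction is f = 600/2613 ≈ 0.230.
Interpolate at f ≈ 0.230 with slerp weights a = sin((1−f)δ)/sin δ ≈ 0.794, b = sin(fδ)/sin δ ≈ 0.246.
p = a·p₁ + b·p₂ ≈ (0.373, -0.309, 0.875); φ = arcsin(p_z) ≈ 61.02°, λ = atan2(p_y, p_x) ≈ -39.60°.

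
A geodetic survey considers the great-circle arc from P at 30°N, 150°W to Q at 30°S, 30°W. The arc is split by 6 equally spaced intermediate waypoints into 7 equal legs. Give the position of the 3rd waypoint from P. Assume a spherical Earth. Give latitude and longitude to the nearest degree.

The haversine formula gives a central angle δ ≈ 2.246 rad (128.7°) between the endpoints.
Interpolate at f = 3/7 with slerp weights a = sin((1−f)δ)/sin δ ≈ 1.228, b = sin(fδ)/sin δ ≈ 1.051.
p = a·p₁ + b·p₂ ≈ (-0.133, -0.987, 0.089); φ = arcsin(p_z) ≈ 5.08°, λ = atan2(p_y, p_x) ≈ -97.67°.

≈ 5°N, 98°W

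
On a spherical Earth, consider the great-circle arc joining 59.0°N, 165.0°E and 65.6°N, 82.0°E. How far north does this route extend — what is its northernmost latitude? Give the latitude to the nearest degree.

The great circle lies in the plane with unit normal n̂ = (p₁ × p₂)/|p₁ × p₂|.
Here n̂_z ≈ -0.357; the vertex latitude is φ_max = arccos|n̂_z| ≈ 69.1°.
Check via Clairaut: cos φ_max = |cos φ₁| · sin C = cos(59.0°)·sin(43.9°) ≈ 0.357, again giving ≈ 69.1°.

≈ 69°N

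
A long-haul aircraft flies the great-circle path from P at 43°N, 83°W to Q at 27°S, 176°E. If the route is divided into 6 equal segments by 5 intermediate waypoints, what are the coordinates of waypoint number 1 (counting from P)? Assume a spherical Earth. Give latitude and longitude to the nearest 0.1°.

Convert each endpoint to a unit vector on the sphere (x = cos φ cos λ, y = cos φ sin λ, z = sin φ).
The central angle between the endpoints is δ = arccos(p₁·p₂) ≈ 2.020 rad (115.7°).
Interpolate at f = 1/6 with slerp weights a = sin((1−f)δ)/sin δ ≈ 1.103, b = sin(fδ)/sin δ ≈ 0.367.
p = a·p₁ + b·p₂ ≈ (-0.228, -0.778, 0.586); φ = arcsin(p_z) ≈ 35.86°, λ = atan2(p_y, p_x) ≈ -106.31°.

≈ 35.9°N, 106.3°W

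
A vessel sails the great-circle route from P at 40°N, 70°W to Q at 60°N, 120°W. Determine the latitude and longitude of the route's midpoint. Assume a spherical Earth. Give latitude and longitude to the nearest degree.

≈ 53°N, 89°W

The haversine formula gives a central angle δ ≈ 0.639 rad (36.6°) between the endpoints.
Interpolate at f = 1/2 with slerp weights a = sin((1−f)δ)/sin δ ≈ 0.527, b = sin(fδ)/sin δ ≈ 0.527.
p = a·p₁ + b·p₂ ≈ (0.006, -0.607, 0.795); φ = arcsin(p_z) ≈ 52.62°, λ = atan2(p_y, p_x) ≈ -89.40°.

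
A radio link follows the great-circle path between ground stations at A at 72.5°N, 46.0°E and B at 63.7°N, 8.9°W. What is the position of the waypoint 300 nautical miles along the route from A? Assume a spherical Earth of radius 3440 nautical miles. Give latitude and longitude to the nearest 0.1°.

Convert each endpoint to a unit vector on the sphere (x = cos φ cos λ, y = cos φ sin λ, z = sin φ).
The central angle between the endpoints is δ = arccos(p₁·p₂) ≈ 0.372 rad (21.3°). The total great-circle distance is δ·R ≈ 0.372 × 3440 ≈ 1280 nmi, so the target fraction is f = 300/1280 ≈ 0.234.
Interpolate at f ≈ 0.234 with slerp weights a = sin((1−f)δ)/sin δ ≈ 0.773, b = sin(fδ)/sin δ ≈ 0.240.
p = a·p₁ + b·p₂ ≈ (0.266, 0.151, 0.952); φ = arcsin(p_z) ≈ 72.18°, λ = atan2(p_y, p_x) ≈ 29.51°.

≈ 72.2°N, 29.5°E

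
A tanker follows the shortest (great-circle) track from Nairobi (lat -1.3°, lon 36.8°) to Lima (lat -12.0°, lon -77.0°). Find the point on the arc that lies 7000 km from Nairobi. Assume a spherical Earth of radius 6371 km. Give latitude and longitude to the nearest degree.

≈ lat -13°, lon -26°

The haversine formula gives a central angle δ ≈ 1.971 rad (112.9°) between the endpoints. The total great-circle distance is δ·R ≈ 1.971 × 6371 ≈ 12559 km, so the target fraction is f = 7000/12559 ≈ 0.557.
Interpolate at f ≈ 0.557 with slerp weights a = sin((1−f)δ)/sin δ ≈ 0.832, b = sin(fδ)/sin δ ≈ 0.967.
p = a·p₁ + b·p₂ ≈ (0.879, -0.424, -0.220); φ = arcsin(p_z) ≈ -12.71°, λ = atan2(p_y, p_x) ≈ -25.74°.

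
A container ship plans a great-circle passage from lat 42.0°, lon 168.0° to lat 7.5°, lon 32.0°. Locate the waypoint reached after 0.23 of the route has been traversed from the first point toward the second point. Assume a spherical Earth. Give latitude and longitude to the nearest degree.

The haversine formula gives a central angle δ ≈ 2.029 rad (116.3°) between the endpoints.
Interpolate at f = 0.23 with slerp weights a = sin((1−f)δ)/sin δ ≈ 1.115, b = sin(fδ)/sin δ ≈ 0.502.
p = a·p₁ + b·p₂ ≈ (-0.389, 0.436, 0.812); φ = arcsin(p_z) ≈ 54.26°, λ = atan2(p_y, p_x) ≈ 131.72°.

≈ lat 54°, lon 132°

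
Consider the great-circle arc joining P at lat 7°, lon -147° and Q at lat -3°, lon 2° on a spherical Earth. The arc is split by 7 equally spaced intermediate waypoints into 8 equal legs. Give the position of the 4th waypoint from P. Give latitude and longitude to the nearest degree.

Convert each endpoint to a unit vector on the sphere (x = cos φ cos λ, y = cos φ sin λ, z = sin φ).
The central angle between the endpoints is δ = arccos(p₁·p₂) ≈ 2.598 rad (148.9°).
Interpolate at f = 4/8 with slerp weights a = sin((1−f)δ)/sin δ ≈ 1.863, b = sin(fδ)/sin δ ≈ 1.863.
p = a·p₁ + b·p₂ ≈ (0.309, -0.942, 0.130); φ = arcsin(p_z) ≈ 7.44°, λ = atan2(p_y, p_x) ≈ -71.87°.

≈ lat 7°, lon -72°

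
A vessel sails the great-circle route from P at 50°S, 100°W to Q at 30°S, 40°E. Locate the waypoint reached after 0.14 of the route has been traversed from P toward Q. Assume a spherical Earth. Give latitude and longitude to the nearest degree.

Write both endpoints as unit vectors p₁, p₂ with components (cos φ cos λ, cos φ sin λ, sin φ).
The central angle between the endpoints is δ = arccos(p₁·p₂) ≈ 1.614 rad (92.5°).
Interpolate at f = 0.14 with slerp weights a = sin((1−f)δ)/sin δ ≈ 0.984, b = sin(fδ)/sin δ ≈ 0.224.
p = a·p₁ + b·p₂ ≈ (0.039, -0.498, -0.866); φ = arcsin(p_z) ≈ -60.02°, λ = atan2(p_y, p_x) ≈ -85.53°.

≈ 60°S, 86°W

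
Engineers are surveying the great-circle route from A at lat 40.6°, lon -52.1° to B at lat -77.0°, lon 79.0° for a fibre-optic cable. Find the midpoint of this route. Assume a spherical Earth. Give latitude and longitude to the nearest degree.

≈ lat -27°, lon -37°

From cos δ = sin φ₁ sin φ₂ + cos φ₁ cos φ₂ cos Δλ, the central angle is δ ≈ 2.413 rad (138.3°).
Interpolate at f = 1/2 with slerp weights a = sin((1−f)δ)/sin δ ≈ 1.404, b = sin(fδ)/sin δ ≈ 1.404.
p = a·p₁ + b·p₂ ≈ (0.715, -0.531, -0.454); φ = arcsin(p_z) ≈ -27.02°, λ = atan2(p_y, p_x) ≈ -36.60°.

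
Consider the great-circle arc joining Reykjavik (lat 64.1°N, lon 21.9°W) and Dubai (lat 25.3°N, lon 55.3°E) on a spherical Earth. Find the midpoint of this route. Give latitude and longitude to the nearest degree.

≈ lat 51°N, lon 32°E

Convert each endpoint to a unit vector on the sphere (x = cos φ cos λ, y = cos φ sin λ, z = sin φ).
The central angle between the endpoints is δ = arccos(p₁·p₂) ≈ 1.079 rad (61.8°).
Interpolate at f = 1/2 with slerp weights a = sin((1−f)δ)/sin δ ≈ 0.583, b = sin(fδ)/sin δ ≈ 0.583.
p = a·p₁ + b·p₂ ≈ (0.536, 0.338, 0.773); φ = arcsin(p_z) ≈ 50.66°, λ = atan2(p_y, p_x) ≈ 32.25°.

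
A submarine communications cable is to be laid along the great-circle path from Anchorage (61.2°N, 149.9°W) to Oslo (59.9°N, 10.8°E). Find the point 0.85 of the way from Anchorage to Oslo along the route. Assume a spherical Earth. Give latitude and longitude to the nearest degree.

Convert each endpoint to a unit vector on the sphere (x = cos φ cos λ, y = cos φ sin λ, z = sin φ).
The central angle between the endpoints is δ = arccos(p₁·p₂) ≈ 1.012 rad (58.0°).
Interpolate at f = 0.85 with slerp weights a = sin((1−f)δ)/sin δ ≈ 0.178, b = sin(fδ)/sin δ ≈ 0.894.
p = a·p₁ + b·p₂ ≈ (0.366, 0.041, 0.930); φ = arcsin(p_z) ≈ 68.39°, λ = atan2(p_y, p_x) ≈ 6.38°.

≈ (68°N, 6°E)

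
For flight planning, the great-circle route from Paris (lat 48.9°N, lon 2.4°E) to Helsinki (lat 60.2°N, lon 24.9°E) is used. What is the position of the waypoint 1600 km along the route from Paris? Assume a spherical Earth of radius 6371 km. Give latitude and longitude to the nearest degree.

Write both endpoints as unit vectors p₁, p₂ with components (cos φ cos λ, cos φ sin λ, sin φ).
The central angle between the endpoints is δ = arccos(p₁·p₂) ≈ 0.299 rad (17.1°). The total great-circle distance is δ·R ≈ 0.299 × 6371 ≈ 1902 km, so the target fraction is f = 1600/1902 ≈ 0.841.
Interpolate at f ≈ 0.841 with slerp weights a = sin((1−f)δ)/sin δ ≈ 0.161, b = sin(fδ)/sin δ ≈ 0.845.
p = a·p₁ + b·p₂ ≈ (0.487, 0.181, 0.855); φ = arcsin(p_z) ≈ 58.71°, λ = atan2(p_y, p_x) ≈ 20.42°.

≈ lat 59°N, lon 20°E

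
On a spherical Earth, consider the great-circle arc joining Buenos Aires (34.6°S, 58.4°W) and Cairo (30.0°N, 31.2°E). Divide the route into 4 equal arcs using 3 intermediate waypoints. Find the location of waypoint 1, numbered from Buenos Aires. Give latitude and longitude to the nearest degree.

Convert each endpoint to a unit vector on the sphere (x = cos φ cos λ, y = cos φ sin λ, z = sin φ).
The central angle between the endpoints is δ = arccos(p₁·p₂) ≈ 1.853 rad (106.2°).
Interpolate at f = 1/4 with slerp weights a = sin((1−f)δ)/sin δ ≈ 1.024, b = sin(fδ)/sin δ ≈ 0.465.
p = a·p₁ + b·p₂ ≈ (0.787, -0.509, -0.349); φ = arcsin(p_z) ≈ -20.42°, λ = atan2(p_y, p_x) ≈ -32.93°.

≈ (20°S, 33°W)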